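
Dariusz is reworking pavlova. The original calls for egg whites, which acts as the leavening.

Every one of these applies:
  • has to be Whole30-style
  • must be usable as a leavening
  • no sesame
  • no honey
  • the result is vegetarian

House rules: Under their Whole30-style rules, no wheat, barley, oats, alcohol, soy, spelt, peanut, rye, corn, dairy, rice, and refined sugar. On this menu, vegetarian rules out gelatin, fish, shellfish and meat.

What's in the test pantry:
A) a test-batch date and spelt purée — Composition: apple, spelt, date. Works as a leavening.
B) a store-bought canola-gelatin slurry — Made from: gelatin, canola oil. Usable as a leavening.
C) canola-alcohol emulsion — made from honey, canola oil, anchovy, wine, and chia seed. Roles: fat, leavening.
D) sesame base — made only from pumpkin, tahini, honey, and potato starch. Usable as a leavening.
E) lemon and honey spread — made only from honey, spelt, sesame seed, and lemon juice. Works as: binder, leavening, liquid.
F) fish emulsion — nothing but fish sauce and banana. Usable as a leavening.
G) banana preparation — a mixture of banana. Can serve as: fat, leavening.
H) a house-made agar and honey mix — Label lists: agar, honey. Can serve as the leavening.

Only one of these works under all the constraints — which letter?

G

A: has spelt, so not Whole30-style — out
B: has gelatin, so not vegetarian — out
C: has wine, so not Whole30-style; has anchovy, so not vegetarian (and 1 more) — reject
D: has honey, so not honey-free; has tahini, so not sesame-free — no
E: has spelt, so not Whole30-style; has honey, so not honey-free (and 1 more) — out
F: has fish sauce, so not vegetarian — no
G: only banana; none excluded — OK
H: has honey, so not honey-free — reject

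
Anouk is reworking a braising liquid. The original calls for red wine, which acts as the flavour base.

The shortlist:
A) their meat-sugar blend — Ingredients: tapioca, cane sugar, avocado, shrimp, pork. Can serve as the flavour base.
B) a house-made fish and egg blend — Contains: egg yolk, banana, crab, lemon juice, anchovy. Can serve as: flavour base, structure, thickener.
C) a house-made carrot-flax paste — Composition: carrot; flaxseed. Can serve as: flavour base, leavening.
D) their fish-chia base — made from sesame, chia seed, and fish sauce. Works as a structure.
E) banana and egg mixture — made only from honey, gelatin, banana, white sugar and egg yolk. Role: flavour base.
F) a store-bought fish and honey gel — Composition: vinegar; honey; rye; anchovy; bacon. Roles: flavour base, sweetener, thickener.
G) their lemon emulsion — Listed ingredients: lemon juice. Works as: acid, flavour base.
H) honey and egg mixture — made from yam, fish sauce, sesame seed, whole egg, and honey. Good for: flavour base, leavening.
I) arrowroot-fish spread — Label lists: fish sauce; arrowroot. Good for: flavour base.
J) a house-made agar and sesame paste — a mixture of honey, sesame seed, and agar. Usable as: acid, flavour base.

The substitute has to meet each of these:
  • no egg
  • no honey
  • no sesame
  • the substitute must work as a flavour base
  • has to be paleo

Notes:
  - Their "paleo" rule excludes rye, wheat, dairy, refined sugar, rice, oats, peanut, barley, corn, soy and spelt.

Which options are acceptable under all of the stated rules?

A: has cane sugar, so not paleo — reject
B: has egg yolk, so not egg-free — no
C: every rule checks out — valid
D: not usable as a flavour base; has sesame, so not sesame-free — no
E: has white sugar, so not paleo; has egg yolk, so not egg-free (and 1 more) — reject
F: has rye, so not paleo; has honey, so not honey-free — no
G: all constraints satisfied — valid
H: has whole egg, so not egg-free; has sesame seed, so not sesame-free (and 1 more) — out
I: all constraints satisfied — valid
J: has sesame seed, so not sesame-free; has honey, so not honey-free — reject

C, G, I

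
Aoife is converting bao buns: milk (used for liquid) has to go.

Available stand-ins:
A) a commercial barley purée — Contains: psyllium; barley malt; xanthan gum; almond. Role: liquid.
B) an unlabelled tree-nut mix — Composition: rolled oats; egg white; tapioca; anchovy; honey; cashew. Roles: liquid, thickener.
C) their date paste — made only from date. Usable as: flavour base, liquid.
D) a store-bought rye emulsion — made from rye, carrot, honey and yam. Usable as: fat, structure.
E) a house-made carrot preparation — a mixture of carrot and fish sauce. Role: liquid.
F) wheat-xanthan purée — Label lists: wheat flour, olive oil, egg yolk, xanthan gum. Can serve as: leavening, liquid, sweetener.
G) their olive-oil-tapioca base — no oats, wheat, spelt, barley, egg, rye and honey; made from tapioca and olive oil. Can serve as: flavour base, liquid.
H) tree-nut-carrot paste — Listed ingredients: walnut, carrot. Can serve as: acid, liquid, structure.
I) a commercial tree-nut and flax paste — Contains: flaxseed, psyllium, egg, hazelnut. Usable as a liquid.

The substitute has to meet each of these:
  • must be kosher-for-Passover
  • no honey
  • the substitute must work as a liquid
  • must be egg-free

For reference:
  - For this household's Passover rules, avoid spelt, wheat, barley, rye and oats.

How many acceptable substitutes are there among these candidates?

4

A: has barley malt, so not kosher-for-Passover — out
B: has rolled oats, so not kosher-for-Passover; has egg white, so not egg-free (and 1 more) — out
C: no egg, no honey — keep
D: not usable as a liquid; has rye, so not kosher-for-Passover (and 1 more) — reject
E: every rule checks out — OK
F: has wheat flour, so not kosher-for-Passover; has egg yolk, so not egg-free — out
G: all constraints satisfied — valid
H: all constraints satisfied — valid
I: has egg, so not egg-free — reject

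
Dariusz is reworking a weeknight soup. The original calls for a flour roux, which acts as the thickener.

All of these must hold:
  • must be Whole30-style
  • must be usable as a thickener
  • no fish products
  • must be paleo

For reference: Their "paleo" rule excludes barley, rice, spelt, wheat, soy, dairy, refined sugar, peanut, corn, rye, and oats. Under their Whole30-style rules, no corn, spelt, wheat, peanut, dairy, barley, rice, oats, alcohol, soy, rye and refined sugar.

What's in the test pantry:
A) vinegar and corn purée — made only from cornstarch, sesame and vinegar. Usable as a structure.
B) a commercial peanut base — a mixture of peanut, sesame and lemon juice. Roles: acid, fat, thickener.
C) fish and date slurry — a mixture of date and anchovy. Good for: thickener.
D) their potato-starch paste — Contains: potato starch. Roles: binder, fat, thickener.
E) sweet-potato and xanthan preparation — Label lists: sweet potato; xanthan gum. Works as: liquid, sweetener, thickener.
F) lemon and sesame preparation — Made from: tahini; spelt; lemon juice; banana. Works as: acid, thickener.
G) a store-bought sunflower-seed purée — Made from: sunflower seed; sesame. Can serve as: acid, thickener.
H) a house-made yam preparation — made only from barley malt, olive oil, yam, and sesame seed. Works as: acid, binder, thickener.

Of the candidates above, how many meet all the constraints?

A: not usable as a thickener; has cornstarch, so not paleo (and 1 more) — out
B: has peanut, so not paleo; has peanut, so not Whole30-style — no
C: has anchovy, so not fish-free — out
D: all constraints satisfied — valid
E: nothing on the exclusion list — keep
F: has spelt, so not paleo; has spelt, so not Whole30-style — reject
G: every rule checks out — keep
H: has barley malt, so not paleo; has barley malt, so not Whole30-style — reject

3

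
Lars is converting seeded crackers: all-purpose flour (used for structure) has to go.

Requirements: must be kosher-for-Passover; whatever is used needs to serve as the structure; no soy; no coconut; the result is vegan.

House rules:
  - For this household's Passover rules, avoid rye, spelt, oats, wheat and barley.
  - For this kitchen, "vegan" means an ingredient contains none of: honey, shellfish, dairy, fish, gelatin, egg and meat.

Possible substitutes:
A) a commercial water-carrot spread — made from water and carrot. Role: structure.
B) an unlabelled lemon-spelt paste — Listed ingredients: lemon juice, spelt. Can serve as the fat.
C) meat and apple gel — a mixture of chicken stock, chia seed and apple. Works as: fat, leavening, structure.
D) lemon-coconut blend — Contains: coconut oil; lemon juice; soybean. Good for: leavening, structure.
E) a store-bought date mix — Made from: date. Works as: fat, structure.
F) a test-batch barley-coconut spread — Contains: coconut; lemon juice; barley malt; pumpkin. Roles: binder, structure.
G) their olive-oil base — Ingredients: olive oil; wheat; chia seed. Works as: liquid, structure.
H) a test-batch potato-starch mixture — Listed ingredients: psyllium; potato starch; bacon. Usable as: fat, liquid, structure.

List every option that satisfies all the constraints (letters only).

A, E

A: all constraints satisfied — OK
B: not usable as a structure; has spelt, so not kosher-for-Passover — out
C: has chicken stock, so not vegan — out
D: has soybean, so not soy-free; has coconut oil, so not coconut-free — no
E: only date; none excluded — keep
F: has barley malt, so not kosher-for-Passover; has coconut, so not coconut-free — out
G: has wheat, so not kosher-for-Passover — reject
H: has bacon, so not vegan — out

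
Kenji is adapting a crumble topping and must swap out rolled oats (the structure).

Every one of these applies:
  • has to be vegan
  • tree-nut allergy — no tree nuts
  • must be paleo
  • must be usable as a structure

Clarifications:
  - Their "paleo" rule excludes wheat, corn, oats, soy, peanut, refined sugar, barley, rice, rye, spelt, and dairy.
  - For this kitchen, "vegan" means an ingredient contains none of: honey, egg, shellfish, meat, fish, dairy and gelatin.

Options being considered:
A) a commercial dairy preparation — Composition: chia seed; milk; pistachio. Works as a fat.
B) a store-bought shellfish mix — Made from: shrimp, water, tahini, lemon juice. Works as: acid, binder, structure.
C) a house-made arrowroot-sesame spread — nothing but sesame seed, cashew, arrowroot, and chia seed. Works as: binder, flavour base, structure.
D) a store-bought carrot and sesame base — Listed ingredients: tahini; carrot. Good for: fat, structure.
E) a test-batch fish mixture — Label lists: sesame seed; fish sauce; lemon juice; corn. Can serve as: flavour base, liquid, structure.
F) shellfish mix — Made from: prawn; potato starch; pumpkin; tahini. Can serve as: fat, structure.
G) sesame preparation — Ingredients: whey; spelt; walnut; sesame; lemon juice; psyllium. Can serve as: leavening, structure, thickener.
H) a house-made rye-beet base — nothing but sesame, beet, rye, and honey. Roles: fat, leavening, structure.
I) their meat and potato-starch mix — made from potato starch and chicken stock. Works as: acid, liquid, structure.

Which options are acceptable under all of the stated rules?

A: not usable as a structure; has milk, so not paleo (and 2 more) — reject
B: has shrimp, so not vegan — out
C: has cashew, so not tree-nut-free — out
D: all constraints satisfied — valid
E: has corn, so not paleo; has fish sauce, so not vegan — no
F: has prawn, so not vegan — out
G: has whey, so not paleo; has whey, so not vegan (and 1 more) — out
H: has rye, so not paleo; has honey, so not vegan — out
I: has chicken stock, so not vegan — no

D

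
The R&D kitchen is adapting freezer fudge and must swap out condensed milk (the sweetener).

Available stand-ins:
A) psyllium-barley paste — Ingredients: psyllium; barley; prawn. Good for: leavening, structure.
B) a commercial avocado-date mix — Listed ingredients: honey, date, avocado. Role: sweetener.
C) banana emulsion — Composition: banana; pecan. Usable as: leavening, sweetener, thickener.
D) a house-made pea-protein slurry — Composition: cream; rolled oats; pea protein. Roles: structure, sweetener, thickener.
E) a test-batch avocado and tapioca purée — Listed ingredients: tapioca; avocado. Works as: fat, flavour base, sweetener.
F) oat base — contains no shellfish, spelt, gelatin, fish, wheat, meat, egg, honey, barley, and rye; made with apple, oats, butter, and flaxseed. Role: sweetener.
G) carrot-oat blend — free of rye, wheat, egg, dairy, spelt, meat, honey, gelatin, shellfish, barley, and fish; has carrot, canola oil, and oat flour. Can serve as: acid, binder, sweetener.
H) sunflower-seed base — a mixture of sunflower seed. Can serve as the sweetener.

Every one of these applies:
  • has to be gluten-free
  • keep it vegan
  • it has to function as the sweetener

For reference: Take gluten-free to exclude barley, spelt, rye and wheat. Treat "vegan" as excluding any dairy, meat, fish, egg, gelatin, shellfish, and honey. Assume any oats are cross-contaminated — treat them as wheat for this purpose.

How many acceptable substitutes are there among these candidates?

3

A: not usable as a sweetener; has barley, so not gluten-free (and 1 more) — out
B: has honey, so not vegan — no
C: works as a sweetener, gluten-free, vegan — valid
D: has rolled oats, so not gluten-free; has cream, so not vegan — no
E: only avocado and tapioca; none excluded — OK
F: has oats, so not gluten-free; has butter, so not vegan — reject
G: has oat flour, so not gluten-free — out
H: vegan, gluten-free — valid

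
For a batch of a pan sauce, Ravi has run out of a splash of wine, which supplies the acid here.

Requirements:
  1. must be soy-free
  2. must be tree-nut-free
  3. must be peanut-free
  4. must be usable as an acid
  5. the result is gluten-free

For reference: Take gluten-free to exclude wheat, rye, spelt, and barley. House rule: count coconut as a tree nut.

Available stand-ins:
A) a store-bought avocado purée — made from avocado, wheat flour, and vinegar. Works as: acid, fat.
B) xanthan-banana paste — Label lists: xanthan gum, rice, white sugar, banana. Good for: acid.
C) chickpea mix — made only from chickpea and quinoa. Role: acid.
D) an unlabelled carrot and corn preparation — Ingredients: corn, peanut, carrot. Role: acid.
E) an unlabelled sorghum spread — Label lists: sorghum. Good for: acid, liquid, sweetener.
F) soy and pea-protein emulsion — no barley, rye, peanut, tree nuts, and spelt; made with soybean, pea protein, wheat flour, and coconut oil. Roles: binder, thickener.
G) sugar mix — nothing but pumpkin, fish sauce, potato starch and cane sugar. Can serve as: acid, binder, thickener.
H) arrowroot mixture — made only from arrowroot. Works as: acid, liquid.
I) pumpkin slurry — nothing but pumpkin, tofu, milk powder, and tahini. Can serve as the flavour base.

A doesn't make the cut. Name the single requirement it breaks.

gluten-free

usable as an acid: satisfied
gluten-free: has wheat flour — fails
peanut-free: satisfied
tree-nut-free: satisfied
soy-free: satisfied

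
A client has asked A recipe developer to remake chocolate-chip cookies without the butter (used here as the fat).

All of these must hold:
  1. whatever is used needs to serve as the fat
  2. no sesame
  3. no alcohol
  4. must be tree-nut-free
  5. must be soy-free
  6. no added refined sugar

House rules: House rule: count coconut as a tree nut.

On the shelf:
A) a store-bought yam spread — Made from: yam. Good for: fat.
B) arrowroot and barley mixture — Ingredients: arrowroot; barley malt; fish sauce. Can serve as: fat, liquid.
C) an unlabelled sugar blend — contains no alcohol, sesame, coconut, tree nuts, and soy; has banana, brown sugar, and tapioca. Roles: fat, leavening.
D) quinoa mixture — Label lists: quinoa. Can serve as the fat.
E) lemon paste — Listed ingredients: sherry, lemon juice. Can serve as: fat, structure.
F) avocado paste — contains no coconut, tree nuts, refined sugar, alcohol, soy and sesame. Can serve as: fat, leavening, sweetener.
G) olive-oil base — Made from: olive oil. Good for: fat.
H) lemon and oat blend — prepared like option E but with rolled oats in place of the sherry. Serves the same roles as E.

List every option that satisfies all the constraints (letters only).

A: only yam; none excluded — OK
B: only barley malt, fish sauce and arrowroot; none excluded — OK
C: has brown sugar, so not no-added-sugar — no
D: works as a fat, no alcohol, tree-nut-free — OK
E: has sherry, so not alcohol-free — out
F: works as a fat, tree-nut-free, no refined sugar — OK
G: all constraints satisfied — OK
H: only rolled oats and lemon juice; none excluded — OK

A, B, D, F, G, H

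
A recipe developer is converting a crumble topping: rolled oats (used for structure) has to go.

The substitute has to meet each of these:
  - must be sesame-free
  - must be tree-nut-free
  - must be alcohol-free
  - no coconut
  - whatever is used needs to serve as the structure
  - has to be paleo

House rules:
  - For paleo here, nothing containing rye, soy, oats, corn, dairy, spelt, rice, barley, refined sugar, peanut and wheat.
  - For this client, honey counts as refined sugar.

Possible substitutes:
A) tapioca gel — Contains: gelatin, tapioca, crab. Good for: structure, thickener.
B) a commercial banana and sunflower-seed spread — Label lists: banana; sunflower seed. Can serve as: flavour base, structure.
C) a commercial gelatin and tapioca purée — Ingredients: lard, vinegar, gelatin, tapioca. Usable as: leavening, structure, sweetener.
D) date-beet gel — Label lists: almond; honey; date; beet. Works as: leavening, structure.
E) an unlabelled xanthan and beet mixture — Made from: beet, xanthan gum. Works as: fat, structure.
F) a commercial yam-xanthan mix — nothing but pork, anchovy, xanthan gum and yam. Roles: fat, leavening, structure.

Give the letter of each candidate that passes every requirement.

A: every rule checks out — keep
B: only banana and sunflower seed; none excluded — OK
C: gelatin and lard etc. — none of it excluded — valid
D: has honey, so not paleo; has almond, so not tree-nut-free — no
E: works as a structure, no coconut, no alcohol — valid
F: works as a structure, paleo, no sesame — OK

A, B, C, E, F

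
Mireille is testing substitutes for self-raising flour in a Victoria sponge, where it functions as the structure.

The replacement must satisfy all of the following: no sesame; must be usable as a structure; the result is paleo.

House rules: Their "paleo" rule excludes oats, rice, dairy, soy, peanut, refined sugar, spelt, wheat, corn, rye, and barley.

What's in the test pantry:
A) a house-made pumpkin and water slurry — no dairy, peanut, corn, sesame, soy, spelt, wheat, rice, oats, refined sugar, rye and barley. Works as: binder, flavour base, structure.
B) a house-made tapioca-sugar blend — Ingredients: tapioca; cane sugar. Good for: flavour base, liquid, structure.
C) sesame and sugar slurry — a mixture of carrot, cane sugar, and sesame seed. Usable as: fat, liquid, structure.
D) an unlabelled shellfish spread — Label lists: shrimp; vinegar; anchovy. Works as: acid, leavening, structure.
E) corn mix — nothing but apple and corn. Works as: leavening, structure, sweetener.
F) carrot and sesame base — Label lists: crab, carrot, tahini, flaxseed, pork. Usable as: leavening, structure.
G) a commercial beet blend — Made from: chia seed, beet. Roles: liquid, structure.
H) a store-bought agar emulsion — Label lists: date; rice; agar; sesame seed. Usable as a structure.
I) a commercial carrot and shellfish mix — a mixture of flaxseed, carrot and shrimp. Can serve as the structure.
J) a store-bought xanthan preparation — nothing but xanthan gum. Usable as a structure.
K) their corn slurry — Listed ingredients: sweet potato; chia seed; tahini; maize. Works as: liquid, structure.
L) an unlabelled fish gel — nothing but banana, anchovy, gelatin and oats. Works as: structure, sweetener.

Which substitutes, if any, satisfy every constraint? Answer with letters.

A, D, G, I, J

A: no sesame, paleo — keep
B: has cane sugar, so not paleo — reject
C: has cane sugar, so not paleo; has sesame seed, so not sesame-free — no
D: all constraints satisfied — keep
E: has corn, so not paleo — no
F: has tahini, so not sesame-free — no
G: nothing on the exclusion list — OK
H: has rice, so not paleo; has sesame seed, so not sesame-free — no
I: only shrimp, flaxseed, and carrot; none excluded — valid
J: only xanthan gum; none excluded — valid
K: has maize, so not paleo; has tahini, so not sesame-free — reject
L: has oats, so not paleo — out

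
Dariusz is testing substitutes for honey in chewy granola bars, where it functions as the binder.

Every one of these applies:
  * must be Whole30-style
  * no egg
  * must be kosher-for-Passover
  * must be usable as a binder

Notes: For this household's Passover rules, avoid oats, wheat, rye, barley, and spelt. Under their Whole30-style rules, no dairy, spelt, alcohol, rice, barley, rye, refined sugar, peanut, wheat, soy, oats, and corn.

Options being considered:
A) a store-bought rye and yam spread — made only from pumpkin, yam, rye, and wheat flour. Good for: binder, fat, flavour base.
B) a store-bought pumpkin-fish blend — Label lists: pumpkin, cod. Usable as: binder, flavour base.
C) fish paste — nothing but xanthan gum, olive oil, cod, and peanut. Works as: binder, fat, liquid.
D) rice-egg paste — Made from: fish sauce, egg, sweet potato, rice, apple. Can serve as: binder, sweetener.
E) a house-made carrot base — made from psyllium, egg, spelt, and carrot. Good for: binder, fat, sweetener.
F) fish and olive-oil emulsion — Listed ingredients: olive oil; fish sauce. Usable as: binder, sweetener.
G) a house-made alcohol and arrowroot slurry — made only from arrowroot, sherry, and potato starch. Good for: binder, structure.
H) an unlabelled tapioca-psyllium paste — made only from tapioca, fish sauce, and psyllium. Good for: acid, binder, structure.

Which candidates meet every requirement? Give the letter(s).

A: has rye, so not kosher-for-Passover; has rye, so not Whole30-style — out
B: no egg, kosher-for-Passover — OK
C: has peanut, so not Whole30-style — no
D: has rice, so not Whole30-style; has egg, so not egg-free — out
E: has spelt, so not kosher-for-Passover; has spelt, so not Whole30-style (and 1 more) — out
F: all constraints satisfied — OK
G: has sherry, so not Whole30-style — out
H: only fish sauce, psyllium, and tapioca; none excluded — valid

B, F, H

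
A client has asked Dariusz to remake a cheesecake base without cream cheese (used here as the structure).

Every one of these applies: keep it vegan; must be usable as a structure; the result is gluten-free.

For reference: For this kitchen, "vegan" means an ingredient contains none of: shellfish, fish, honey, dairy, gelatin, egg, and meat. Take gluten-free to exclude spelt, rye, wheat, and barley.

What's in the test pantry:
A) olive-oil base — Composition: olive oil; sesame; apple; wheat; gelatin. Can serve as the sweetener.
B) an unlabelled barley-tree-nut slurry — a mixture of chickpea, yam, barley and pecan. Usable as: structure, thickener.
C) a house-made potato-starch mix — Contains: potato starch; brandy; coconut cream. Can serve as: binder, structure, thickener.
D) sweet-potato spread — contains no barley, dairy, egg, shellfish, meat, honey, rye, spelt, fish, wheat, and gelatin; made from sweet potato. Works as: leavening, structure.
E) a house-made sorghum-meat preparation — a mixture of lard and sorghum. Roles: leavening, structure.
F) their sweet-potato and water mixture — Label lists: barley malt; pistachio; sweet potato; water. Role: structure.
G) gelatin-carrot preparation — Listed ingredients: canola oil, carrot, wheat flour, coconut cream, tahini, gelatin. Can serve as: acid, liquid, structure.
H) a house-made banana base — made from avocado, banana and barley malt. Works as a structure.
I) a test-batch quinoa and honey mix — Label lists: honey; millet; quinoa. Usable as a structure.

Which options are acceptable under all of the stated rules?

C, D

A: not usable as a structure; has gelatin, so not vegan (and 1 more) — no
B: has barley, so not gluten-free — no
C: all constraints satisfied — OK
D: vegan, gluten-free — OK
E: has lard, so not vegan — reject
F: has barley malt, so not gluten-free — no
G: has gelatin, so not vegan; has wheat flour, so not gluten-free — reject
H: has barley malt, so not gluten-free — reject
I: has honey, so not vegan — no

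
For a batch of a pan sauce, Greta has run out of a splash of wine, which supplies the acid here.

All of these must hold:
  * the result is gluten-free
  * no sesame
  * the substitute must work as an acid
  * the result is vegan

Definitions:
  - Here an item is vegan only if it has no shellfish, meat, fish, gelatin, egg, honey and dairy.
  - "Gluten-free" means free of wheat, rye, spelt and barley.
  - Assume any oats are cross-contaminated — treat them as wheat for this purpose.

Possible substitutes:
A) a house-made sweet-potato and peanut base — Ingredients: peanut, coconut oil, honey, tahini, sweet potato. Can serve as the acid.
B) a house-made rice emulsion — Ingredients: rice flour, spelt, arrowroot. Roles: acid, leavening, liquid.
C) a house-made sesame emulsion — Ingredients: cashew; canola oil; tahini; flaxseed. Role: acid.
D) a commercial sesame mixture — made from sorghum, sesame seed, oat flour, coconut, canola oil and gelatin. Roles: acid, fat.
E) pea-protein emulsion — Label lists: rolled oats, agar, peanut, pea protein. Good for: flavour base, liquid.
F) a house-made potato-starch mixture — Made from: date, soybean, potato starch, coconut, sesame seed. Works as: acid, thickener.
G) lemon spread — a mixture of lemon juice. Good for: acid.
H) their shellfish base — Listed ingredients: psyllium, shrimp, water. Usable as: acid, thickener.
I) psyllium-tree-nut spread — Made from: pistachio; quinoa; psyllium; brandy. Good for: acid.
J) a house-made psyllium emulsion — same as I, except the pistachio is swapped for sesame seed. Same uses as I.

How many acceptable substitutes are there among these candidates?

A: has honey, so not vegan; has tahini, so not sesame-free — reject
B: has spelt, so not gluten-free — no
C: has tahini, so not sesame-free — reject
D: has gelatin, so not vegan; has oat flour, so not gluten-free (and 1 more) — out
E: not usable as an acid; has rolled oats, so not gluten-free — out
F: has sesame seed, so not sesame-free — no
G: only lemon juice; none excluded — valid
H: has shrimp, so not vegan — out
I: brandy and pistachio etc. — none of it excluded — keep
J: has sesame seed, so not sesame-free — no

2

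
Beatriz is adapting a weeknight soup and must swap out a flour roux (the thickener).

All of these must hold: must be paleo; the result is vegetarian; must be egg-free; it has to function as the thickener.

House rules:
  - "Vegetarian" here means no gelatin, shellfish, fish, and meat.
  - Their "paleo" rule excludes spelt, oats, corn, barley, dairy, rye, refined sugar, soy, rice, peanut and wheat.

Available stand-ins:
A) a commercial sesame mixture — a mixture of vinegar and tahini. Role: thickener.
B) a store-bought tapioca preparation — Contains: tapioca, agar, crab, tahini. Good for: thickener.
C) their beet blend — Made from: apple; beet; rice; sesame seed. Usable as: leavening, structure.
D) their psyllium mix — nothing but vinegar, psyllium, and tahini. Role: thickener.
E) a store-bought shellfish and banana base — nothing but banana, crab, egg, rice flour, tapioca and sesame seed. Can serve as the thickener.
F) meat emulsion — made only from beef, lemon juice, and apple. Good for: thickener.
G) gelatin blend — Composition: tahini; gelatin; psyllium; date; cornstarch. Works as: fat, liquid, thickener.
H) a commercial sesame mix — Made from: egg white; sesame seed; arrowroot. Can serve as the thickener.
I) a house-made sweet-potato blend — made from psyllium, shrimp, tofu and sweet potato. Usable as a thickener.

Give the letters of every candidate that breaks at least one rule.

A: nothing on the exclusion list — valid
B: has crab, so not vegetarian — no
C: not usable as a thickener; has rice, so not paleo — no
D: only tahini, psyllium and vinegar; none excluded — OK
E: has crab, so not vegetarian; has rice flour, so not paleo (and 1 more) — reject
F: has beef, so not vegetarian — no
G: has gelatin, so not vegetarian; has cornstarch, so not paleo — reject
H: has egg white, so not egg-free — out
I: has shrimp, so not vegetarian; has tofu, so not paleo — reject

B, C, E, F, G, H, I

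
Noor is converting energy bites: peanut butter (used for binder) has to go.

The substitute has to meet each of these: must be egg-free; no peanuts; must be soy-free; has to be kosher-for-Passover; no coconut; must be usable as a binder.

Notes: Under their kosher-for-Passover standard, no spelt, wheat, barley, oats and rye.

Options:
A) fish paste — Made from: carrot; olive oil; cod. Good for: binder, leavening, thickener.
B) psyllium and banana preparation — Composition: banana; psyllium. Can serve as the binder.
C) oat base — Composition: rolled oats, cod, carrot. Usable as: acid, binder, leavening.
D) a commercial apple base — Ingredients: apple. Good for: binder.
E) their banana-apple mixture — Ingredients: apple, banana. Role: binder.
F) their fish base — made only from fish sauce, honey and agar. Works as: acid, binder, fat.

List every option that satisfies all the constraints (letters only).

A: only cod, carrot, and olive oil; none excluded — valid
B: no egg, no peanut — OK
C: has rolled oats, so not kosher-for-Passover — out
D: no soy, no coconut — OK
E: works as a binder, kosher-for-Passover, no soy — keep
F: no coconut, kosher-for-Passover — OK

A, B, D, E, F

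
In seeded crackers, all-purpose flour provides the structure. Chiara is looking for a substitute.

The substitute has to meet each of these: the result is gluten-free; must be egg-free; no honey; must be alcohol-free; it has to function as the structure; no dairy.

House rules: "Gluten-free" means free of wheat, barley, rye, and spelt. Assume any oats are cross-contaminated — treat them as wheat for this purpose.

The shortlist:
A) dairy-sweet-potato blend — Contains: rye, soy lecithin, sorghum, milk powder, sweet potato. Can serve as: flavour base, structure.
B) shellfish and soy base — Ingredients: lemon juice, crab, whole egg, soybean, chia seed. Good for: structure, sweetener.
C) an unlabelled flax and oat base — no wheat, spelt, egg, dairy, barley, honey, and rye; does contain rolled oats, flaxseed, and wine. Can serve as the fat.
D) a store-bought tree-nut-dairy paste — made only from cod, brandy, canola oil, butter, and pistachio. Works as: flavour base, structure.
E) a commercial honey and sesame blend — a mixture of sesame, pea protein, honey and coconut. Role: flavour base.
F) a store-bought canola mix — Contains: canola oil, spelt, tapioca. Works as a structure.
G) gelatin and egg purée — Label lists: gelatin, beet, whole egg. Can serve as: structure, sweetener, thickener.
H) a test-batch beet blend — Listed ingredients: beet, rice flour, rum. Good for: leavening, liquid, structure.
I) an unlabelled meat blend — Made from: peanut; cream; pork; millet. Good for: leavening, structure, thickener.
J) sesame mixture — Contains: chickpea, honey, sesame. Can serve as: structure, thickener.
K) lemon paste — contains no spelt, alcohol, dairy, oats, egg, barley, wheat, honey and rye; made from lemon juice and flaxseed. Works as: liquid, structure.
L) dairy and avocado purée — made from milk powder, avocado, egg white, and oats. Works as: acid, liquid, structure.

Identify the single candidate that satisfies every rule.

A: has rye, so not gluten-free; has milk powder, so not dairy-free — out
B: has whole egg, so not egg-free — out
C: not usable as a structure; has rolled oats, so not gluten-free (and 1 more) — out
D: has brandy, so not alcohol-free; has butter, so not dairy-free — reject
E: not usable as a structure; has honey, so not honey-free — reject
F: has spelt, so not gluten-free — out
G: has whole egg, so not egg-free — no
H: has rum, so not alcohol-free — no
I: has cream, so not dairy-free — reject
J: has honey, so not honey-free — out
K: every rule checks out — OK
L: has oats, so not gluten-free; has egg white, so not egg-free (and 1 more) — reject

K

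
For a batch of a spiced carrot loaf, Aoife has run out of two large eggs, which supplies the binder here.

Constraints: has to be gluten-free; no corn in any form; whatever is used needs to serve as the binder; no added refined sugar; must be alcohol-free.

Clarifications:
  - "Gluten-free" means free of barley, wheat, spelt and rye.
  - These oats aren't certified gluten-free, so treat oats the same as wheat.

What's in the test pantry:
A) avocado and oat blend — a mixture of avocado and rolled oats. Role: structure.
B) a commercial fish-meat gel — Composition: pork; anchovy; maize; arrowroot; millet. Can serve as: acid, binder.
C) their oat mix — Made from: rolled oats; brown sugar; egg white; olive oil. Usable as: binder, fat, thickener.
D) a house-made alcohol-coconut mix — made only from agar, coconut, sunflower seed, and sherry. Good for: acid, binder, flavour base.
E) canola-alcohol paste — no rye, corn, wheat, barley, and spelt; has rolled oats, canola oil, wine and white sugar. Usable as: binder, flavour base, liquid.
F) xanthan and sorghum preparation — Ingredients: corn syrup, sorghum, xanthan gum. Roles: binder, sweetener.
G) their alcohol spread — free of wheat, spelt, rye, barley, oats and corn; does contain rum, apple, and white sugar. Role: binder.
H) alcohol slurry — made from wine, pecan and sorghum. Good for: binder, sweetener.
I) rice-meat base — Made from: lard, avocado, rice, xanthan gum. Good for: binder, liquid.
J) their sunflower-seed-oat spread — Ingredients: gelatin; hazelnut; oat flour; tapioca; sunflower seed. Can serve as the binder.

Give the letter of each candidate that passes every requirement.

A: not usable as a binder; has rolled oats, so not gluten-free — reject
B: has maize, so not corn-free — reject
C: has rolled oats, so not gluten-free; has brown sugar, so not no-added-sugar — reject
D: has sherry, so not alcohol-free — no
E: has rolled oats, so not gluten-free; has white sugar, so not no-added-sugar (and 1 more) — out
F: has corn syrup, so not corn-free — no
G: has white sugar, so not no-added-sugar; has rum, so not alcohol-free — out
H: has wine, so not alcohol-free — reject
I: all constraints satisfied — OK
J: has oat flour, so not gluten-free — reject

I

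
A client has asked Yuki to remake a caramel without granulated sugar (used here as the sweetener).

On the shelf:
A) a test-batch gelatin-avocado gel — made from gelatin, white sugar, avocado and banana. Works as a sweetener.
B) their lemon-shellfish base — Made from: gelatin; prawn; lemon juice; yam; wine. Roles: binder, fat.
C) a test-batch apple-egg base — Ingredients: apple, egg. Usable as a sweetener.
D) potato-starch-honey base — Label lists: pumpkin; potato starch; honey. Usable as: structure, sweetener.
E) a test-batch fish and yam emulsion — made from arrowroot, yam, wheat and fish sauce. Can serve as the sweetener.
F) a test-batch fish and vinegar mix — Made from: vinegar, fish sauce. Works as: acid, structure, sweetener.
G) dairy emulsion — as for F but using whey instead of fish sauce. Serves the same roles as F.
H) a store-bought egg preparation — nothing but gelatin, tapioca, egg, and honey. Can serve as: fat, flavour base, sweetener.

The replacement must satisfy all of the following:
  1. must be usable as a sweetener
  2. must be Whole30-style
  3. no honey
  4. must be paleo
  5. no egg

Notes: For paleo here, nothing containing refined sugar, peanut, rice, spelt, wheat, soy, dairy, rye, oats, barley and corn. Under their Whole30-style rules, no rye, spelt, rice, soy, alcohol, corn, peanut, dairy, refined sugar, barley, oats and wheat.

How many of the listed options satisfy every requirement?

1

A: has white sugar, so not paleo; has white sugar, so not Whole30-style — reject
B: not usable as a sweetener; has wine, so not Whole30-style — out
C: has egg, so not egg-free — out
D: has honey, so not honey-free — reject
E: has wheat, so not paleo; has wheat, so not Whole30-style — reject
F: only fish sauce and vinegar; none excluded — keep
G: has whey, so not paleo; has whey, so not Whole30-style — reject
H: has egg, so not egg-free; has honey, so not honey-free — out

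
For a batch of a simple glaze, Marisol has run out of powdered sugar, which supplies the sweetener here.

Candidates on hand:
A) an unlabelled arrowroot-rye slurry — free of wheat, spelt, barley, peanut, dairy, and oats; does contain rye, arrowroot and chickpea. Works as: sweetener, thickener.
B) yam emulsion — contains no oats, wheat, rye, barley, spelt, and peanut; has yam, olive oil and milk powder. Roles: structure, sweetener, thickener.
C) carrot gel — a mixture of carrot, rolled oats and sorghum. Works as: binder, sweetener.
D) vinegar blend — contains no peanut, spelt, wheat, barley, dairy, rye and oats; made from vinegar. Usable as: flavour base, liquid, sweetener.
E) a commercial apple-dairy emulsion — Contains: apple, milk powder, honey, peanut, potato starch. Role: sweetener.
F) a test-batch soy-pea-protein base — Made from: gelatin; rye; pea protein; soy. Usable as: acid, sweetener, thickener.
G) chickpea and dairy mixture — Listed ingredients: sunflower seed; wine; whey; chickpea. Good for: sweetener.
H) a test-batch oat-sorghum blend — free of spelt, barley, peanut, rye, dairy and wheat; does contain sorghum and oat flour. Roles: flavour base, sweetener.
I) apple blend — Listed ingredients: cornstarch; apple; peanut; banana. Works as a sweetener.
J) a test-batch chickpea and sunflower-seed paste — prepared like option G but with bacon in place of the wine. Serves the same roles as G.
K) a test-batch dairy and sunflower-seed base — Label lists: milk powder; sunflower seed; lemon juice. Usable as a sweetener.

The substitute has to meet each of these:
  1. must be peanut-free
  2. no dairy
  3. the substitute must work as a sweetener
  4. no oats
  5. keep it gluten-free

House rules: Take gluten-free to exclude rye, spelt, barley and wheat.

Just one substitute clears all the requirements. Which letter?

D

A: has rye, so not gluten-free — reject
B: has milk powder, so not dairy-free — out
C: has rolled oats, so not oat-free — out
D: no oats, no peanut — OK
E: has milk powder, so not dairy-free; has peanut, so not peanut-free — reject
F: has rye, so not gluten-free — no
G: has whey, so not dairy-free — reject
H: has oat flour, so not oat-free — out
I: has peanut, so not peanut-free — no
J: has whey, so not dairy-free — out
K: has milk powder, so not dairy-free — out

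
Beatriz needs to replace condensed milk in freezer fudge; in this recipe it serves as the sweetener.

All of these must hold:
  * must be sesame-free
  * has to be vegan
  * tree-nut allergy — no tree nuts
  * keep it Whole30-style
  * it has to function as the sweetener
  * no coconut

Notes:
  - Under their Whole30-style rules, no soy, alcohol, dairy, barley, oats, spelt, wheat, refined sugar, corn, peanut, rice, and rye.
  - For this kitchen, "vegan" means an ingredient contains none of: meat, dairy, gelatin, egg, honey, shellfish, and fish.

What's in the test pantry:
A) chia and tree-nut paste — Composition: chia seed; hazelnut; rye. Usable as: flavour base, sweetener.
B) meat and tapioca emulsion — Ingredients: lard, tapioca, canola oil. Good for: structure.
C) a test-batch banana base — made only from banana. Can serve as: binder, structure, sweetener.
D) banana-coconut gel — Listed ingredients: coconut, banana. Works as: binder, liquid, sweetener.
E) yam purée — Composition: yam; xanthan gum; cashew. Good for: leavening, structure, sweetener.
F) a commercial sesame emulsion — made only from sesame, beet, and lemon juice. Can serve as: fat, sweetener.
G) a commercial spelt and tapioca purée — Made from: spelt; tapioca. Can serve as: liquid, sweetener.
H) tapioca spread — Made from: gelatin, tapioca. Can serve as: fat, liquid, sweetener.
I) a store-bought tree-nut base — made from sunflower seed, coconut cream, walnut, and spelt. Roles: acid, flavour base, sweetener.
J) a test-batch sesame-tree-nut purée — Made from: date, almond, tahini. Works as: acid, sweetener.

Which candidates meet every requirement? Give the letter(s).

C

A: has rye, so not Whole30-style; has hazelnut, so not tree-nut-free — out
B: not usable as a sweetener; has lard, so not vegan — reject
C: every rule checks out — OK
D: has coconut, so not coconut-free — out
E: has cashew, so not tree-nut-free — out
F: has sesame, so not sesame-free — out
G: has spelt, so not Whole30-style — reject
H: has gelatin, so not vegan — out
I: has spelt, so not Whole30-style; has coconut cream, so not coconut-free (and 1 more) — no
J: has almond, so not tree-nut-free; has tahini, so not sesame-free — reject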